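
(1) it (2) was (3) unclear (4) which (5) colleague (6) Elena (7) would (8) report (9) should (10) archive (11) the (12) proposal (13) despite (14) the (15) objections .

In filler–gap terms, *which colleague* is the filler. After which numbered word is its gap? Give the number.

In situ: Elena would report which colleague should archive the proposal despite the objections.
'which colleague' functions as the subject of the clause embedded under 'report'. It moves to the left edge, and the trace sits right after 'report':
It was unclear which colleague Elena would report ___ should archive the proposal despite the objections.
'report' is word 8.

8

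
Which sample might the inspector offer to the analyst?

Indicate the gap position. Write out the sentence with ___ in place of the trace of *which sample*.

Pre-movement form: The inspector might offer which sample to the analyst.
The filler 'which sample' is interpreted as the direct object of 'offer'. The gap is right after 'offer'.

Which sample might the inspector offer ___ to the analyst?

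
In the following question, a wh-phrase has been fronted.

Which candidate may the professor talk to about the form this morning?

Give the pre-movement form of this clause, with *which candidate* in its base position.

'which candidate' functions as the object of the preposition 'to'. Wh-movement fronts it, leaving a gap right after 'to':
Which candidate may the professor talk to ___ about the form this morning?

The professor may talk to which candidate about the form this morning.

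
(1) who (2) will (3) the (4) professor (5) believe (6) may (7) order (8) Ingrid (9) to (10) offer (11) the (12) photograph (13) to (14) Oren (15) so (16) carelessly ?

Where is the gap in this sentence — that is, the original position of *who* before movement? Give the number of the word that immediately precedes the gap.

5

In situ: The professor will believe who may order Ingrid to offer the photograph to Oren so carelessly.
'who' is the subject of the clause embedded under 'believe'. It moves to the left edge, and the trace sits right after 'believe':
Who will the professor believe ___ may order Ingrid to offer the photograph to Oren so carelessly?
'believe' is word 5.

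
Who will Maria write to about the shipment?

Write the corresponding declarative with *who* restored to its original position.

The filler 'who' is interpreted as the object of the preposition 'to'. It moves to the left edge, and the trace sits right after 'to':
Who will Maria write to ___ about the shipment?

Maria will write to who about the shipment.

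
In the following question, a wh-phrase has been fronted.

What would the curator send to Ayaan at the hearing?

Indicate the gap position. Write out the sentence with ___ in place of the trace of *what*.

Before movement: The curator would send what to Ayaan at the hearing.
The filler 'what' is interpreted as the direct object of 'send'. The gap is right after 'send'.

What would the curator send ___ to Ayaan at the hearing?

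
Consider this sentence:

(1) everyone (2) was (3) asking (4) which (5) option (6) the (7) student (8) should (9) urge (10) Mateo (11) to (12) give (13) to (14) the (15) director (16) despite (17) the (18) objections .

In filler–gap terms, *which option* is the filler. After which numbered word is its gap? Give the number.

Pre-movement form: The student should urge Mateo to give which option to the director despite the objections.
'which option' is the direct object of 'give'. Fronting leaves a gap immediately after 'give':
Everyone was asking which option the student should urge Mateo to give ___ to the director despite the objections.
'give' is word 12.

12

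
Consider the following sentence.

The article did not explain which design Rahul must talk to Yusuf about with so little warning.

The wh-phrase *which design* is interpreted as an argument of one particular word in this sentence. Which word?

about

In situ: Rahul must talk to Yusuf about which design with so little warning.
'which design' is the object of the preposition 'about'. Wh-movement fronts it, leaving a gap right after 'about':
The article did not explain which design Rahul must talk to Yusuf about ___ with so little warning.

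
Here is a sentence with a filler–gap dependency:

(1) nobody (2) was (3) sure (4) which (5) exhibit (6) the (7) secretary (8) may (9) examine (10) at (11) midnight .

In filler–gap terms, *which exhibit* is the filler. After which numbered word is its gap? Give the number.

9

Before movement: The secretary may examine which exhibit at midnight.
'which exhibit' functions as the direct object of 'examine'. Fronting leaves a gap immediately after 'examine':
Nobody was sure which exhibit the secretary may examine ___ at midnight.
'examine' is word 9.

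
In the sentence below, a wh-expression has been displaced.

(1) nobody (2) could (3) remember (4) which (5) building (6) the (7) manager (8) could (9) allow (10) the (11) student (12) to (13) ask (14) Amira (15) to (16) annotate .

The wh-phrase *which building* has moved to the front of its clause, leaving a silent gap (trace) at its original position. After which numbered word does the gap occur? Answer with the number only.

Pre-movement form: The manager could allow the student to ask Amira to annotate which building.
The filler 'which building' is interpreted as the direct object of 'annotate'. Fronting leaves a gap immediately after 'annotate':
Nobody could remember which building the manager could allow the student to ask Amira to annotate ___.
'annotate' is word 16.

16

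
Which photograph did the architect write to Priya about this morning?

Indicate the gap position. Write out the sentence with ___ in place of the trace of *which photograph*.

Which photograph did the architect write to Priya about ___ this morning?

Pre-movement form: The architect did write to Priya about which photograph this morning.
'which photograph' functions as the object of the preposition 'about'. The gap is right after 'about'.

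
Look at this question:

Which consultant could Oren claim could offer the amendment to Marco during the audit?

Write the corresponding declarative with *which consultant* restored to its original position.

The filler 'which consultant' is interpreted as the subject of the clause embedded under 'claim'. Fronting leaves a gap immediately after 'claim':
Which consultant could Oren claim ___ could offer the amendment to Marco during the audit?

Oren could claim which consultant could offer the amendment to Marco during the audit.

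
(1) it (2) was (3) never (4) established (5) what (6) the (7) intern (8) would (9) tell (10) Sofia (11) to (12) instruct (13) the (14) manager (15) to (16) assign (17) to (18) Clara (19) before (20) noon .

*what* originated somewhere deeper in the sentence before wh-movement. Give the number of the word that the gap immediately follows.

16

Before movement: The intern would tell Sofia to instruct the manager to assign what to Clara before noon.
'what' functions as the direct object of 'assign'. Fronting leaves a gap immediately after 'assign':
It was never established what the intern would tell Sofia to instruct the manager to assign ___ to Clara before noon.
'assign' is word 16.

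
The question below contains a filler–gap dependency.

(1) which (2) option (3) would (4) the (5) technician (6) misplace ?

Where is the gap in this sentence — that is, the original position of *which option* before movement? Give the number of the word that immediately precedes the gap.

6

In situ: The technician would misplace which option.
'which option' is the direct object of 'misplace'. It moves to the left edge, and the trace sits right after 'misplace':
Which option would the technician misplace ___?
'misplace' is word 6.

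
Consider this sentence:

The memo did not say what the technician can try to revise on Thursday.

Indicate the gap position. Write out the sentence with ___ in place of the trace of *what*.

Pre-movement form: The technician can try to revise what on Thursday.
The filler 'what' is interpreted as the direct object of 'revise'. The gap is right after 'revise'.

The memo did not say what the technician can try to revise ___ on Thursday.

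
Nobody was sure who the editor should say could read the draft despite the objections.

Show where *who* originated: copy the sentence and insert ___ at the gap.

In situ: The editor should say who could read the draft despite the objections.
'who' functions as the subject of the clause embedded under 'say'. The gap is right after 'say'.

Nobody was sure who the editor should say ___ could read the draft despite the objections.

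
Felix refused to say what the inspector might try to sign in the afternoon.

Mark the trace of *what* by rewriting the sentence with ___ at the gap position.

Pre-movement form: The inspector might try to sign what in the afternoon.
The filler 'what' is interpreted as the direct object of 'sign'. The gap is right after 'sign'.

Felix refused to say what the inspector might try to sign ___ in the afternoon.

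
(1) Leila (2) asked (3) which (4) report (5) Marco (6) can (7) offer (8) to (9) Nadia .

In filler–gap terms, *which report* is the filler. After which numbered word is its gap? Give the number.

Before movement: Marco can offer which report to Nadia.
'which report' is the direct object of 'offer'. It moves to the left edge, and the trace sits right after 'offer':
Leila asked which report Marco can offer ___ to Nadia.
'offer' is word 7.

7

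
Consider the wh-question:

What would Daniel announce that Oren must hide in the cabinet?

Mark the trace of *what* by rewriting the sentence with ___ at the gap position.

In situ: Daniel would announce that Oren must hide what in the cabinet.
The filler 'what' is interpreted as the direct object of 'hide'. The gap is right after 'hide'.

What would Daniel announce that Oren must hide ___ in the cabinet?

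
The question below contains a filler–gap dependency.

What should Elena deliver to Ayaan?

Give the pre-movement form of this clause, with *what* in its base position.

'what' functions as the direct object of 'deliver'. It moves to the left edge, and the trace sits right after 'deliver':
What should Elena deliver ___ to Ayaan?

Elena should deliver what to Ayaan.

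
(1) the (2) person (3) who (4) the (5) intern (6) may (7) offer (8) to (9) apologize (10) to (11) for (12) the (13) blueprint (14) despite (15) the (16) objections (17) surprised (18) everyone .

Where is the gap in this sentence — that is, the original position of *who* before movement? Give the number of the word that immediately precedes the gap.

10

'who' is the object of the preposition 'to'. Fronting leaves a gap immediately after 'to':
The person who the intern may offer to apologize to ___ for the blueprint despite the objections surprised everyone.
'to' is word 10.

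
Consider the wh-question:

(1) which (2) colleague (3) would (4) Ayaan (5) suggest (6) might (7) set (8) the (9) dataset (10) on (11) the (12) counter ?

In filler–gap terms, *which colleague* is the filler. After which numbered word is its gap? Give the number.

5

In situ: Ayaan would suggest which colleague might set the dataset on the counter.
'which colleague' is the subject of the clause embedded under 'suggest'. Fronting leaves a gap immediately after 'suggest':
Which colleague would Ayaan suggest ___ might set the dataset on the counter?
'suggest' is word 5.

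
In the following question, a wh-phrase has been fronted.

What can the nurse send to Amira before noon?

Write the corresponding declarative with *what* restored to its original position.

The nurse can send what to Amira before noon.

The filler 'what' is interpreted as the direct object of 'send'. It moves to the left edge, and the trace sits right after 'send':
What can the nurse send ___ to Amira before noon?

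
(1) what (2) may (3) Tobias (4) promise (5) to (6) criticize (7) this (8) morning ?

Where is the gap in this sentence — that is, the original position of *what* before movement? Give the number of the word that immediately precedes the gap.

6

Pre-movement form: Tobias may promise to criticize what this morning.
The filler 'what' is interpreted as the direct object of 'criticize'. Wh-movement fronts it, leaving a gap right after 'criticize':
What may Tobias promise to criticize ___ this morning?
'criticize' is word 6.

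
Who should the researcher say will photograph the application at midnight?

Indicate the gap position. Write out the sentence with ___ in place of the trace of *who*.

Pre-movement form: The researcher should say who will photograph the application at midnight.
'who' is the subject of the clause embedded under 'say'. The gap is right after 'say'.

Who should the researcher say ___ will photograph the application at midnight?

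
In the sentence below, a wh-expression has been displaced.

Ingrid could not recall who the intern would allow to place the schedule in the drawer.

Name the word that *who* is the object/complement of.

allow

Pre-movement form: The intern would allow who to place the schedule in the drawer.
The filler 'who' is interpreted as the direct object of 'allow'. Wh-movement fronts it, leaving a gap right after 'allow':
Ingrid could not recall who the intern would allow ___ to place the schedule in the drawer.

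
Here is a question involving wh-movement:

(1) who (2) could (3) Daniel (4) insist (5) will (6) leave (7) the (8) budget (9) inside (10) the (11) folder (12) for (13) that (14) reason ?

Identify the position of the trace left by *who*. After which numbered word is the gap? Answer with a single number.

4

In situ: Daniel could insist who will leave the budget inside the folder for that reason.
The filler 'who' is interpreted as the subject of the clause embedded under 'insist'. It moves to the left edge, and the trace sits right after 'insist':
Who could Daniel insist ___ will leave the budget inside the folder for that reason?
'insist' is word 4.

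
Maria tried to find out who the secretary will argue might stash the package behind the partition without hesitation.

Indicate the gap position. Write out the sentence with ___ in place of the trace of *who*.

Maria tried to find out who the secretary will argue ___ might stash the package behind the partition without hesitation.

Underlying clause: The secretary will argue who might stash the package behind the partition without hesitation.
'who' functions as the subject of the clause embedded under 'argue'. The gap is right after 'argue'.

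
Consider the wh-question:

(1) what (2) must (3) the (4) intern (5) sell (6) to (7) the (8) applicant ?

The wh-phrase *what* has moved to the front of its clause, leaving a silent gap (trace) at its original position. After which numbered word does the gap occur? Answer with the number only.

5

Before movement: The intern must sell what to the applicant.
'what' functions as the direct object of 'sell'. Fronting leaves a gap immediately after 'sell':
What must the intern sell ___ to the applicant?
'sell' is word 5.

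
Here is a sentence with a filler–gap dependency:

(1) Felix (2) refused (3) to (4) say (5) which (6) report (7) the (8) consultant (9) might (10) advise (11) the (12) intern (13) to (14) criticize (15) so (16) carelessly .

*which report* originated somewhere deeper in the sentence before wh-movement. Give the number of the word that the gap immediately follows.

Before movement: The consultant might advise the intern to criticize which report so carelessly.
'which report' functions as the direct object of 'criticize'. Fronting leaves a gap immediately after 'criticize':
Felix refused to say which report the consultant might advise the intern to criticize ___ so carelessly.
'criticize' is word 14.

14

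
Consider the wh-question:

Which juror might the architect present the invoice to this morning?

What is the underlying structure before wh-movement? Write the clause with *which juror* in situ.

'which juror' functions as the object of the preposition 'to' (recipient of 'present'). Wh-movement fronts it, leaving a gap right after 'to':
Which juror might the architect present the invoice to ___ this morning?

The architect might present the invoice to which juror this morning.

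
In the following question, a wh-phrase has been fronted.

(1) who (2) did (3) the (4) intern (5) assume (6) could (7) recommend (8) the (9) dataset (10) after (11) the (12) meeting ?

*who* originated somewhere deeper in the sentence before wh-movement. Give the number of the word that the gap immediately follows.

Pre-movement form: The intern did assume who could recommend the dataset after the meeting.
'who' is the subject of the clause embedded under 'assume'. Wh-movement fronts it, leaving a gap right after 'assume':
Who did the intern assume ___ could recommend the dataset after the meeting?
'assume' is word 5.

5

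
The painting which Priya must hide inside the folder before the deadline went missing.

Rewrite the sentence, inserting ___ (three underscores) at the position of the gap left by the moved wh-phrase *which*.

'which' is the direct object of 'hide'. The gap is right after 'hide'.

The painting which Priya must hide ___ inside the folder before the deadline went missing.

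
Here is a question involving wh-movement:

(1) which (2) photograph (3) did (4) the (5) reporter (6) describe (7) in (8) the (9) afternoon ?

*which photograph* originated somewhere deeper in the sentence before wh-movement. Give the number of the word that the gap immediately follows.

6

Pre-movement form: The reporter did describe which photograph in the afternoon.
'which photograph' is the direct object of 'describe'. Wh-movement fronts it, leaving a gap right after 'describe':
Which photograph did the reporter describe ___ in the afternoon?
'describe' is word 6.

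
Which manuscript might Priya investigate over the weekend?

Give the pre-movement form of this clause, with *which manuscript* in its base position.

'which manuscript' functions as the direct object of 'investigate'. Fronting leaves a gap immediately after 'investigate':
Which manuscript might Priya investigate ___ over the weekend?

Priya might investigate which manuscript over the weekend.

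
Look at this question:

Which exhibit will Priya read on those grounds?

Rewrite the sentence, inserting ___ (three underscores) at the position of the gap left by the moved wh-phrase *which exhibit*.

Which exhibit will Priya read ___ on those grounds?

Before movement: Priya will read which exhibit on those grounds.
The filler 'which exhibit' is interpreted as the direct object of 'read'. The gap is right after 'read'.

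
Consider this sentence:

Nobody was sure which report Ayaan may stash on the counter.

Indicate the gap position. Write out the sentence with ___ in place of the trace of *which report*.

Before movement: Ayaan may stash which report on the counter.
'which report' functions as the direct object of 'stash'. The gap is right after 'stash'.

Nobody was sure which report Ayaan may stash ___ on the counter.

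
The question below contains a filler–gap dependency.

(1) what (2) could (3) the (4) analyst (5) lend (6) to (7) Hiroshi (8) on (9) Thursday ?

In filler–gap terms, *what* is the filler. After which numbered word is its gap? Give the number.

5

Before movement: The analyst could lend what to Hiroshi on Thursday.
The filler 'what' is interpreted as the direct object of 'lend'. Fronting leaves a gap immediately after 'lend':
What could the analyst lend ___ to Hiroshi on Thursday?
'lend' is word 5.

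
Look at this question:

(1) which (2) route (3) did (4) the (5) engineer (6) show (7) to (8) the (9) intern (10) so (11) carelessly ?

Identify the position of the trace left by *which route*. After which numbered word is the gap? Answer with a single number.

6

Pre-movement form: The engineer did show which route to the intern so carelessly.
'which route' is the direct object of 'show'. It moves to the left edge, and the trace sits right after 'show':
Which route did the engineer show ___ to the intern so carelessly?
'show' is word 6.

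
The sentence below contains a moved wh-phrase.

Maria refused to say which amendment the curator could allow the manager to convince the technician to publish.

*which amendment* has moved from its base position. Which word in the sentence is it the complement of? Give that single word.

Underlying clause: The curator could allow the manager to convince the technician to publish which amendment.
'which amendment' functions as the direct object of 'publish'. Wh-movement fronts it, leaving a gap right after 'publish':
Maria refused to say which amendment the curator could allow the manager to convince the technician to publish ___.

publish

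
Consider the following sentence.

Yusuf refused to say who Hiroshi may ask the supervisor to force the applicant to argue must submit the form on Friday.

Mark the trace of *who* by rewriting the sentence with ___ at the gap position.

In situ: Hiroshi may ask the supervisor to force the applicant to argue who must submit the form on Friday.
'who' is the subject of the clause embedded under 'argue'. The gap is right after 'argue'.

Yusuf refused to say who Hiroshi may ask the supervisor to force the applicant to argue ___ must submit the form on Friday.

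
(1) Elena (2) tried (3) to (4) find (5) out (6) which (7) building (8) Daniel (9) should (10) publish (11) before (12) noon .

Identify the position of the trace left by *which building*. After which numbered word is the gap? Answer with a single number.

Underlying clause: Daniel should publish which building before noon.
'which building' functions as the direct object of 'publish'. Fronting leaves a gap immediately after 'publish':
Elena tried to find out which building Daniel should publish ___ before noon.
'publish' is word 10.

10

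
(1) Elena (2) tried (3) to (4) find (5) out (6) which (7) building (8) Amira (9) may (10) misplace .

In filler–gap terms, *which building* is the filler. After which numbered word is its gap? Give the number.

In situ: Amira may misplace which building.
'which building' is the direct object of 'misplace'. It moves to the left edge, and the trace sits right after 'misplace':
Elena tried to find out which building Amira may misplace ___.
'misplace' is word 10.

10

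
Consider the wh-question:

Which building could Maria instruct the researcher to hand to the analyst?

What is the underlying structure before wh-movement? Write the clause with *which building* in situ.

Maria could instruct the researcher to hand which building to the analyst.

The filler 'which building' is interpreted as the direct object of 'hand'. It moves to the left edge, and the trace sits right after 'hand':
Which building could Maria instruct the researcher to hand ___ to the analyst?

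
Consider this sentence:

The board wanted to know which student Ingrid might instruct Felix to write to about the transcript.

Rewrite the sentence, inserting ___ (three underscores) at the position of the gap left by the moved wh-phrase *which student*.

Pre-movement form: Ingrid might instruct Felix to write to which student about the transcript.
'which student' functions as the object of the preposition 'to'. The gap is right after 'to'.

The board wanted to know which student Ingrid might instruct Felix to write to ___ about the transcript.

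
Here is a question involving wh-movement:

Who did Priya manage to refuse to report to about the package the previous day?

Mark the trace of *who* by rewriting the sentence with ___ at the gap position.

Before movement: Priya did manage to refuse to report to who about the package the previous day.
'who' is the object of the preposition 'to'. The gap is right after 'to'.

Who did Priya manage to refuse to report to ___ about the package the previous day?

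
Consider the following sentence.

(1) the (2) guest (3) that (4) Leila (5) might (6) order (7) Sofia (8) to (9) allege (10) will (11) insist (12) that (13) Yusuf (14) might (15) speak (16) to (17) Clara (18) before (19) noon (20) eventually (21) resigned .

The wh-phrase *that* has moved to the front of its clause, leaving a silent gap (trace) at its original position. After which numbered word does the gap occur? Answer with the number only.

The filler 'that' is interpreted as the subject of the clause embedded under 'allege'. Wh-movement fronts it, leaving a gap right after 'allege':
The guest that Leila might order Sofia to allege ___ will insist that Yusuf might speak to Clara before noon eventually resigned.
'allege' is word 9.

9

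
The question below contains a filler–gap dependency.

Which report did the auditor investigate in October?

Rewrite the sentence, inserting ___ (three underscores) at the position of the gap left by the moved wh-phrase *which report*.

Which report did the auditor investigate ___ in October?

Before movement: The auditor did investigate which report in October.
'which report' is the direct object of 'investigate'. The gap is right after 'investigate'.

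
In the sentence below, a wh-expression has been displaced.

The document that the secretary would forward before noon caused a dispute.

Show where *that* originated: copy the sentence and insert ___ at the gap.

The document that the secretary would forward ___ before noon caused a dispute.

'that' is the direct object of 'forward'. The gap is right after 'forward'.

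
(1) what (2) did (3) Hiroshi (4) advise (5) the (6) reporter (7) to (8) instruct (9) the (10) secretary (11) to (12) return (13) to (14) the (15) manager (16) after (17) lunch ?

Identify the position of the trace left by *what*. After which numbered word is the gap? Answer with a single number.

In situ: Hiroshi did advise the reporter to instruct the secretary to return what to the manager after lunch.
'what' functions as the direct object of 'return'. Fronting leaves a gap immediately after 'return':
What did Hiroshi advise the reporter to instruct the secretary to return ___ to the manager after lunch?
'return' is word 12.

12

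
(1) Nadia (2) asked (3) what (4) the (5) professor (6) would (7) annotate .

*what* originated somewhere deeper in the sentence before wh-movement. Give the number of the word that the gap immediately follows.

7

In situ: The professor would annotate what.
'what' is the direct object of 'annotate'. Fronting leaves a gap immediately after 'annotate':
Nadia asked what the professor would annotate ___.
'annotate' is word 7.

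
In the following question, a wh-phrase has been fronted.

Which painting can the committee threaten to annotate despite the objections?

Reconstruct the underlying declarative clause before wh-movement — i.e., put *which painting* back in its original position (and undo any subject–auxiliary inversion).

'which painting' functions as the direct object of 'annotate'. Fronting leaves a gap immediately after 'annotate':
Which painting can the committee threaten to annotate ___ despite the objections?

The committee can threaten to annotate which painting despite the objections.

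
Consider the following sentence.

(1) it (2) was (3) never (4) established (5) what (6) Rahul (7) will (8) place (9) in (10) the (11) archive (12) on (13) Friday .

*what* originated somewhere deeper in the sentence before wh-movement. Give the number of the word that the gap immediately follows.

Pre-movement form: Rahul will place what in the archive on Friday.
'what' functions as the direct object of 'place'. It moves to the left edge, and the trace sits right after 'place':
It was never established what Rahul will place ___ in the archive on Friday.
'place' is word 8.

8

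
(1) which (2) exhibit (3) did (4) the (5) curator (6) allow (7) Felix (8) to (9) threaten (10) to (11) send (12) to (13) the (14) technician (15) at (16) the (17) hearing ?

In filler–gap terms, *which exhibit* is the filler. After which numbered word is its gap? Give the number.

11

In situ: The curator did allow Felix to threaten to send which exhibit to the technician at the hearing.
'which exhibit' is the direct object of 'send'. Fronting leaves a gap immediately after 'send':
Which exhibit did the curator allow Felix to threaten to send ___ to the technician at the hearing?
'send' is word 11.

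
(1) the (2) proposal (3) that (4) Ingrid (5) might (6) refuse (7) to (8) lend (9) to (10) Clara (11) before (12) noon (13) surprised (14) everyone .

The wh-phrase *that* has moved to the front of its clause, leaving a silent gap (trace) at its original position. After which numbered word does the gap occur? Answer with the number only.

'that' functions as the direct object of 'lend'. It moves to the left edge, and the trace sits right after 'lend':
The proposal that Ingrid might refuse to lend ___ to Clara before noon surprised everyone.
'lend' is word 8.

8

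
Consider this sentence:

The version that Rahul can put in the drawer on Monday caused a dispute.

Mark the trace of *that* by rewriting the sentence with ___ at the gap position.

'that' functions as the direct object of 'put'. The gap is right after 'put'.

The version that Rahul can put ___ in the drawer on Monday caused a dispute.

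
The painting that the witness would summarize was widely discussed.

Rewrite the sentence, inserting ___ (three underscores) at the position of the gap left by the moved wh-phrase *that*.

The filler 'that' is interpreted as the direct object of 'summarize'. The gap is right after 'summarize'.

The painting that the witness would summarize ___ was widely discussed.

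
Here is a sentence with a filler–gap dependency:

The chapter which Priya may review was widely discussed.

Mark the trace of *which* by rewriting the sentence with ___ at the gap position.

The chapter which Priya may review ___ was widely discussed.

The filler 'which' is interpreted as the direct object of 'review'. The gap is right after 'review'.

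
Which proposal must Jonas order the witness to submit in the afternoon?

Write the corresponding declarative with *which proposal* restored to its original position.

The filler 'which proposal' is interpreted as the direct object of 'submit'. Fronting leaves a gap immediately after 'submit':
Which proposal must Jonas order the witness to submit ___ in the afternoon?

Jonas must order the witness to submit which proposal in the afternoon.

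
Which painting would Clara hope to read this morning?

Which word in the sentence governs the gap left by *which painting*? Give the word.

Underlying clause: Clara would hope to read which painting this morning.
'which painting' is the direct object of 'read'. Wh-movement fronts it, leaving a gap right after 'read':
Which painting would Clara hope to read ___ this morning?

read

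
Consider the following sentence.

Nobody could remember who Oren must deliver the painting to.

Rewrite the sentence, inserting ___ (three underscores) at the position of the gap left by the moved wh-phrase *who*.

In situ: Oren must deliver the painting to who.
'who' functions as the object of the preposition 'to' (recipient of 'deliver'). The gap is right after 'to'.

Nobody could remember who Oren must deliver the painting to ___.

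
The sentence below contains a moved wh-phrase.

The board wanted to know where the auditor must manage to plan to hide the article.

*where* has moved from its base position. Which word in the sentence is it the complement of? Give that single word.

hide

Pre-movement form: The auditor must manage to plan to hide the article where.
'where' functions as the locative complement of 'hide'. Wh-movement fronts it, leaving a gap right after 'article':
The board wanted to know where the auditor must manage to plan to hide the article ___.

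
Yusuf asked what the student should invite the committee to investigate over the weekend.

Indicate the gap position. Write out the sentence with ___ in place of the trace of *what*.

Yusuf asked what the student should invite the committee to investigate ___ over the weekend.

Pre-movement form: The student should invite the committee to investigate what over the weekend.
'what' is the direct object of 'investigate'. The gap is right after 'investigate'.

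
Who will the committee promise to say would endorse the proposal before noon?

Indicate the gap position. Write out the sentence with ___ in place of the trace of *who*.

Who will the committee promise to say ___ would endorse the proposal before noon?

Pre-movement form: The committee will promise to say who would endorse the proposal before noon.
'who' is the subject of the clause embedded under 'say'. The gap is right after 'say'.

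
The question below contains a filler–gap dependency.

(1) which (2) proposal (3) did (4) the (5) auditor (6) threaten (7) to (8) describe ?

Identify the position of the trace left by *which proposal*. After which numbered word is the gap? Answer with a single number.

8

Pre-movement form: The auditor did threaten to describe which proposal.
'which proposal' functions as the direct object of 'describe'. Fronting leaves a gap immediately after 'describe':
Which proposal did the auditor threaten to describe ___?
'describe' is word 8.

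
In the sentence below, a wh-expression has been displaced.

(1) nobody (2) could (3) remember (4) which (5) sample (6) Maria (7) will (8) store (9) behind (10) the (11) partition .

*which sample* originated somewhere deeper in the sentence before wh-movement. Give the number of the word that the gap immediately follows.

In situ: Maria will store which sample behind the partition.
'which sample' is the direct object of 'store'. Fronting leaves a gap immediately after 'store':
Nobody could remember which sample Maria will store ___ behind the partition.
'store' is word 8.

8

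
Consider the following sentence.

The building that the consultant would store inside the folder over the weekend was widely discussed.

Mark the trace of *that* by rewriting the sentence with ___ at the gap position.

'that' functions as the direct object of 'store'. The gap is right after 'store'.

The building that the consultant would store ___ inside the folder over the weekend was widely discussed.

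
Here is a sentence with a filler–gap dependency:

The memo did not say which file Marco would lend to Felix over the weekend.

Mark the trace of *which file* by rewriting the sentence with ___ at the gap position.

Pre-movement form: Marco would lend which file to Felix over the weekend.
'which file' is the direct object of 'lend'. The gap is right after 'lend'.

The memo did not say which file Marco would lend ___ to Felix over the weekend.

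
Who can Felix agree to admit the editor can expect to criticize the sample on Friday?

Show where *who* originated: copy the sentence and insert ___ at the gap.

Who can Felix agree to admit the editor can expect ___ to criticize the sample on Friday?

Underlying clause: Felix can agree to admit the editor can expect who to criticize the sample on Friday.
'who' is the direct object of 'expect'. The gap is right after 'expect'.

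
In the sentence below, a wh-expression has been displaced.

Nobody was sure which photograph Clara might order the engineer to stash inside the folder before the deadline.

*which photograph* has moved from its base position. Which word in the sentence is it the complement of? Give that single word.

Before movement: Clara might order the engineer to stash which photograph inside the folder before the deadline.
'which photograph' functions as the direct object of 'stash'. Fronting leaves a gap immediately after 'stash':
Nobody was sure which photograph Clara might order the engineer to stash ___ inside the folder before the deadline.

stash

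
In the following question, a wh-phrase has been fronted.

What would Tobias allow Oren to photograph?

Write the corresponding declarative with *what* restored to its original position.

Tobias would allow Oren to photograph what.

The filler 'what' is interpreted as the direct object of 'photograph'. Wh-movement fronts it, leaving a gap right after 'photograph':
What would Tobias allow Oren to photograph ___?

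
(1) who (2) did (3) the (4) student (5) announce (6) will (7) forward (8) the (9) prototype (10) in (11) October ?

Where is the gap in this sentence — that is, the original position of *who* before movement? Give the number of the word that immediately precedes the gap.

Pre-movement form: The student did announce who will forward the prototype in October.
The filler 'who' is interpreted as the subject of the clause embedded under 'announce'. It moves to the left edge, and the trace sits right after 'announce':
Who did the student announce ___ will forward the prototype in October?
'announce' is word 5.

5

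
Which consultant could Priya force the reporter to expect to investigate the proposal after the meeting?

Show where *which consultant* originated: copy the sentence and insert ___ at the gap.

Pre-movement form: Priya could force the reporter to expect which consultant to investigate the proposal after the meeting.
'which consultant' is the direct object of 'expect'. The gap is right after 'expect'.

Which consultant could Priya force the reporter to expect ___ to investigate the proposal after the meeting?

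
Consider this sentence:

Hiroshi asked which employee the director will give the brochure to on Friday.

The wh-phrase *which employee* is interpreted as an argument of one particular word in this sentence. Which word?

In situ: The director will give the brochure to which employee on Friday.
'which employee' is the object of the preposition 'to' (recipient of 'give'). Fronting leaves a gap immediately after 'to':
Hiroshi asked which employee the director will give the brochure to ___ on Friday.

to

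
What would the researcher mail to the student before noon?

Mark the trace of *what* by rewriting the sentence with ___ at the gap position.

In situ: The researcher would mail what to the student before noon.
'what' is the direct object of 'mail'. The gap is right after 'mail'.

What would the researcher mail ___ to the student before noon?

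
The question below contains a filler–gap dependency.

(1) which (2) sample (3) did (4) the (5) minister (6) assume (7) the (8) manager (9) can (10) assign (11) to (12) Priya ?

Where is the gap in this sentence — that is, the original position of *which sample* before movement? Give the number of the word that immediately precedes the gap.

10

Before movement: The minister did assume the manager can assign which sample to Priya.
'which sample' functions as the direct object of 'assign'. Fronting leaves a gap immediately after 'assign':
Which sample did the minister assume the manager can assign ___ to Priya?
'assign' is word 10.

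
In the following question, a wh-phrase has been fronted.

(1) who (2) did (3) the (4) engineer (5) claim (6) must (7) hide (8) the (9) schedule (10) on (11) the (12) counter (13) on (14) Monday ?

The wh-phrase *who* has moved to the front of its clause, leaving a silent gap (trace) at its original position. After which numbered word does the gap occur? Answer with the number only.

Before movement: The engineer did claim who must hide the schedule on the counter on Monday.
'who' functions as the subject of the clause embedded under 'claim'. Wh-movement fronts it, leaving a gap right after 'claim':
Who did the engineer claim ___ must hide the schedule on the counter on Monday?
'claim' is word 5.

5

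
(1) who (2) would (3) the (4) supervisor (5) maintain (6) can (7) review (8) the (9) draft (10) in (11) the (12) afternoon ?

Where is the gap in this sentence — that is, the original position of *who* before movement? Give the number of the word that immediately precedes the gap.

5

Pre-movement form: The supervisor would maintain who can review the draft in the afternoon.
'who' functions as the subject of the clause embedded under 'maintain'. Fronting leaves a gap immediately after 'maintain':
Who would the supervisor maintain ___ can review the draft in the afternoon?
'maintain' is word 5.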